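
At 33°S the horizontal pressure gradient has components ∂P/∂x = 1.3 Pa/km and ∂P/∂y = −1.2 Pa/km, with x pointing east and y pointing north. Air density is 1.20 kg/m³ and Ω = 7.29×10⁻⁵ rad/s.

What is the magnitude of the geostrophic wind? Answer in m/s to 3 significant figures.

Coriolis parameter at 33°S:
f = 2Ω sin φ = 2 × 7.29×10⁻⁵ × sin 33° = 7.94×10⁻⁵ s⁻¹
In the Southern Hemisphere f is negative: f = −7.94×10⁻⁵ s⁻¹.
Component geostrophic relations (x east, y north):
u_g = −(1/(fρ)) ∂P/∂y,  v_g = (1/(fρ)) ∂P/∂x
u_g = −(−1.2×10⁻³)/(−7.94×10⁻⁵ × 1.20) = −12.6 m/s;  v_g = (1.3×10⁻³)/(−7.94×10⁻⁵ × 1.20) = −13.6 m/s
|V_g| = √(u_g² + v_g²) = 18.6 m/s

18.6 m/s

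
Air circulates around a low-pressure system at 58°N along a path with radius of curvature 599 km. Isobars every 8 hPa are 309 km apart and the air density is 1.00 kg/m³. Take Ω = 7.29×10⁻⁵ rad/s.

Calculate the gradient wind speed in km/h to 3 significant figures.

61.3 km/h

Coriolis parameter at 58°N:
f = 2Ω sin φ = 2 × 7.29×10⁻⁵ × sin 58° = 1.24×10⁻⁴ s⁻¹
Pressure gradient: |∂P/∂n| = 800 Pa / 309000 m = 2.59×10⁻³ Pa/m
Geostrophic speed: V_g = |∂P/∂n|/(fρ) = 2.59×10⁻³/(1.24×10⁻⁴ × 1.00) = 20.9 m/s
Around a low, centrifugal force acts outward with Coriolis, so pressure-gradient force balances both:
(1/ρ)|∂P/∂n| = fV + V²/R  →  V² + fR·V − fR·V_g = 0
With fR = 1.24×10⁻⁴ × 599×10³ m = 74.1 m/s:
V = [−fR + √((fR)² + 4 fR V_g)]/2 = [−74.1 + √(74.1² + 4×74.1×20.9)]/2 = 17 m/s
Subgeostrophic (V < V_g = 20.9 m/s), as expected around a low.
Converting: 17 m/s × 3.6 = 61.3 km/h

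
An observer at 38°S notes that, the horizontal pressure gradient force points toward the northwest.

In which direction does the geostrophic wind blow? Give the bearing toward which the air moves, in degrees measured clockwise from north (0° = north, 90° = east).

225°

The pressure-gradient force points toward the northwest (bearing 315°).
Geostrophic balance: in the Southern Hemisphere the Coriolis force deflects motion to the left, so the geostrophic wind blows 90° to the left of the pressure-gradient force (low pressure on the right).
Rotating 315° by 90° counterclockwise gives 225° — the wind blows toward the southwest.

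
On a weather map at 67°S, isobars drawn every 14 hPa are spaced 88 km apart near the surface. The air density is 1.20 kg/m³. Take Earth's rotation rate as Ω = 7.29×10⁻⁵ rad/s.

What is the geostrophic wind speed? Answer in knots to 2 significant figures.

190 knots

Coriolis parameter at 67°S:
f = 2Ω sin φ = 2 × 7.29×10⁻⁵ × sin 67° = 1.34×10⁻⁴ s⁻¹
Pressure gradient: |∂P/∂n| = 1400 Pa / 88000 m = 1.59×10⁻² Pa/m
Geostrophic balance (pressure-gradient force = Coriolis force):
V_g = (1/(fρ)) |∂P/∂n| = 1.59×10⁻² / (1.34×10⁻⁴ × 1.20) = 98.8 m/s
Converting: 98.8 m/s × 1.944 = 190 knots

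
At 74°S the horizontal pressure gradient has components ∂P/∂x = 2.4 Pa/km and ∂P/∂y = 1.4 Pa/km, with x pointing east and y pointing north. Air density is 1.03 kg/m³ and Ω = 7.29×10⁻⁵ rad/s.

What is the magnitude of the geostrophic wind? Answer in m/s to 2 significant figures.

19 m/s

Coriolis parameter at 74°S:
f = 2Ω sin φ = 2 × 7.29×10⁻⁵ × sin 74° = 1.40×10⁻⁴ s⁻¹
In the Southern Hemisphere f is negative: f = −1.40×10⁻⁴ s⁻¹.
Component geostrophic relations (x east, y north):
u_g = −(1/(fρ)) ∂P/∂y,  v_g = (1/(fρ)) ∂P/∂x
u_g = −(1.4×10⁻³)/(−1.40×10⁻⁴ × 1.03) = 9.70 m/s;  v_g = (2.4×10⁻³)/(−1.40×10⁻⁴ × 1.03) = −16.6 m/s
|V_g| = √(u_g² + v_g²) = 19.2 m/s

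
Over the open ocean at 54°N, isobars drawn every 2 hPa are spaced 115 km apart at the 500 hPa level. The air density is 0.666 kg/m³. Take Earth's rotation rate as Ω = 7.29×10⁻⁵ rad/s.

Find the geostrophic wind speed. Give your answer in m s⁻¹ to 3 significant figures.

Coriolis parameter at 54°N:
f = 2Ω sin φ = 2 × 7.29×10⁻⁵ × sin 54° = 1.18×10⁻⁴ s⁻¹
Pressure gradient: |∂P/∂n| = 200 Pa / 115000 m = 1.74×10⁻³ Pa/m
Geostrophic balance (pressure-gradient force = Coriolis force):
V_g = (1/(fρ)) |∂P/∂n| = 1.74×10⁻³ / (1.18×10⁻⁴ × 0.666) = 22.1 m/s

22.1 m s⁻¹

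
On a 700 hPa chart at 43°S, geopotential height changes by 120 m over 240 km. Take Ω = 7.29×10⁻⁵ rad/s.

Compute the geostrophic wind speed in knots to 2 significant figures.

Coriolis parameter at 43°S:
f = 2Ω sin φ = 2 × 7.29×10⁻⁵ × sin 43° = 9.94×10⁻⁵ s⁻¹
Height gradient: |∂Z/∂n| = 120 m / 240000 m = 5.00×10⁻⁴
On a pressure surface, geostrophic balance gives V_g = (g/f)|∂Z/∂n|:
V_g = 9.81 × 5.00×10⁻⁴ / 9.94×10⁻⁵ = 49.3 m/s
Converting: 49.3 m/s × 1.944 = 96 knots

96 knots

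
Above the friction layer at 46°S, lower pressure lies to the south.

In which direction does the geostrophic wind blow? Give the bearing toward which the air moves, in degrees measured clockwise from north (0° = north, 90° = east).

The pressure-gradient force points toward the south (bearing 180°).
Geostrophic balance: in the Southern Hemisphere the Coriolis force deflects motion to the left, so the geostrophic wind blows 90° to the left of the pressure-gradient force (low pressure on the right).
Rotating 180° by 90° counterclockwise gives 090° — the wind blows toward the east.

090°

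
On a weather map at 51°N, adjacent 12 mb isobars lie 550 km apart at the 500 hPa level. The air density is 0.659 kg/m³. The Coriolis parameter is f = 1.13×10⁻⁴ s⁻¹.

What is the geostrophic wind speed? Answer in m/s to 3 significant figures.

Pressure gradient: |∂P/∂n| = 1200 Pa / 550000 m = 2.18×10⁻³ Pa/m
Geostrophic balance (pressure-gradient force = Coriolis force):
V_g = (1/(fρ)) |∂P/∂n| = 2.18×10⁻³ / (1.13×10⁻⁴ × 0.659) = 29.3 m/s

29.3 m/s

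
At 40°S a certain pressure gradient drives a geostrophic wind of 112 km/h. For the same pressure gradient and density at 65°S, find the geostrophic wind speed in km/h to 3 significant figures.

79.4 km/h

With the same pressure gradient and density, V_g ∝ 1/f ∝ 1/sin φ.
V₂ = V₁ · sin φ₁ / sin φ₂ = 112 × sin 40° / sin 65°
V₂ = 112 × 0.6428/0.9063 = 79.4 km/h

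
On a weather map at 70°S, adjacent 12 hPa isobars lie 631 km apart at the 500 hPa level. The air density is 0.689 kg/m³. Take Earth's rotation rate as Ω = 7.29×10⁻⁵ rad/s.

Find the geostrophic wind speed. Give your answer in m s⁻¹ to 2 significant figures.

20 m s⁻¹

Coriolis parameter at 70°S:
f = 2Ω sin φ = 2 × 7.29×10⁻⁵ × sin 70° = 1.37×10⁻⁴ s⁻¹
Pressure gradient: |∂P/∂n| = 1200 Pa / 631000 m = 1.90×10⁻³ Pa/m
Geostrophic balance (pressure-gradient force = Coriolis force):
V_g = (1/(fρ)) |∂P/∂n| = 1.90×10⁻³ / (1.37×10⁻⁴ × 0.689) = 20.1 m/s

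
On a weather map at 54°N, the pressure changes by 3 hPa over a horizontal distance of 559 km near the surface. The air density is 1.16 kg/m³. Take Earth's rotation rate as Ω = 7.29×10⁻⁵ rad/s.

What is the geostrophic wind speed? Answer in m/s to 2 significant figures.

3.9 m/s

Coriolis parameter at 54°N:
f = 2Ω sin φ = 2 × 7.29×10⁻⁵ × sin 54° = 1.18×10⁻⁴ s⁻¹
Pressure gradient: |∂P/∂n| = 300 Pa / 559000 m = 5.37×10⁻⁴ Pa/m
Geostrophic balance (pressure-gradient force = Coriolis force):
V_g = (1/(fρ)) |∂P/∂n| = 5.37×10⁻⁴ / (1.18×10⁻⁴ × 1.16) = 3.92 m/s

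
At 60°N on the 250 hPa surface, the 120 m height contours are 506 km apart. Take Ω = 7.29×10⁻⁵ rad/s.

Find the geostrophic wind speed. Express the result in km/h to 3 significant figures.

Coriolis parameter at 60°N:
f = 2Ω sin φ = 2 × 7.29×10⁻⁵ × sin 60° = 1.26×10⁻⁴ s⁻¹
Height gradient: |∂Z/∂n| = 120 m / 506000 m = 2.37×10⁻⁴
On a pressure surface, geostrophic balance gives V_g = (g/f)|∂Z/∂n|:
V_g = 9.81 × 2.37×10⁻⁴ / 1.26×10⁻⁴ = 18.4 m/s
Converting: 18.4 m/s × 3.6 = 66.3 km/h

66.3 km/h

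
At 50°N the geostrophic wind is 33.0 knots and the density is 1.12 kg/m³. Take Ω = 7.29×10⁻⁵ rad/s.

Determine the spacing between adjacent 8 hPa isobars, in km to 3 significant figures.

377 km

Coriolis parameter at 50°N:
f = 2Ω sin φ = 2 × 7.29×10⁻⁵ × sin 50° = 1.12×10⁻⁴ s⁻¹
Wind speed in SI: 33.0 knots = 17.0 m/s
Geostrophic balance rearranged: |∂P/∂n| = f ρ V_g
|∂P/∂n| = 1.12×10⁻⁴ × 1.12 × 17.0 = 2.12×10⁻³ Pa/m
Isobar spacing: Δn = ΔP/|∂P/∂n| = 800 Pa / 2.12×10⁻³ Pa/m = 376711 m ≈ 377 km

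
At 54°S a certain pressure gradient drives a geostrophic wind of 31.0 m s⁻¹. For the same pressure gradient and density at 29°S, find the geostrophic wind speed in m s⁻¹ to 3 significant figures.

With the same pressure gradient and density, V_g ∝ 1/f ∝ 1/sin φ.
V₂ = V₁ · sin φ₁ / sin φ₂ = 31.0 × sin 54° / sin 29°
V₂ = 31.0 × 0.8090/0.4848 = 51.7 m s⁻¹

51.7 m s⁻¹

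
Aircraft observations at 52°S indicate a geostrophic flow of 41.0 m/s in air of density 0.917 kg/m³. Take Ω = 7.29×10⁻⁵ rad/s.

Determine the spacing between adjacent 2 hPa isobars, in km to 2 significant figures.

46 km

Coriolis parameter at 52°S:
f = 2Ω sin φ = 2 × 7.29×10⁻⁵ × sin 52° = 1.15×10⁻⁴ s⁻¹
Geostrophic balance rearranged: |∂P/∂n| = f ρ V_g
|∂P/∂n| = 1.15×10⁻⁴ × 0.917 × 41.0 = 4.32×10⁻³ Pa/m
Isobar spacing: Δn = ΔP/|∂P/∂n| = 200 Pa / 4.32×10⁻³ Pa/m = 46301 m ≈ 46 km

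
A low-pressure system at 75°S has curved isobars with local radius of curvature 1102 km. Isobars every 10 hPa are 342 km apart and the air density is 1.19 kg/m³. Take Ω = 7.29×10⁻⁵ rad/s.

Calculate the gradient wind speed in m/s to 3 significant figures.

15.8 m/s

Coriolis parameter at 75°S:
f = 2Ω sin φ = 2 × 7.29×10⁻⁵ × sin 75° = 1.41×10⁻⁴ s⁻¹
Pressure gradient: |∂P/∂n| = 1000 Pa / 342000 m = 2.92×10⁻³ Pa/m
Geostrophic speed: V_g = |∂P/∂n|/(fρ) = 2.92×10⁻³/(1.41×10⁻⁴ × 1.19) = 17.4 m/s
Around a low, centrifugal force acts outward with Coriolis, so pressure-gradient force balances both:
(1/ρ)|∂P/∂n| = fV + V²/R  →  V² + fR·V − fR·V_g = 0
With fR = 1.41×10⁻⁴ × 1102×10³ m = 155 m/s:
V = [−fR + √((fR)² + 4 fR V_g)]/2 = [−155 + √(155² + 4×155×17.4)]/2 = 15.8 m/s
Subgeostrophic (V < V_g = 17.4 m/s), as expected around a low.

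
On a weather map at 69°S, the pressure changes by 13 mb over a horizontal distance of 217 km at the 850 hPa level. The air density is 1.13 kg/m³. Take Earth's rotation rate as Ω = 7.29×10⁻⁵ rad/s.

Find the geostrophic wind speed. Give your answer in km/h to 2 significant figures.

Coriolis parameter at 69°S:
f = 2Ω sin φ = 2 × 7.29×10⁻⁵ × sin 69° = 1.36×10⁻⁴ s⁻¹
Pressure gradient: |∂P/∂n| = 1300 Pa / 217000 m = 5.99×10⁻³ Pa/m
Geostrophic balance (pressure-gradient force = Coriolis force):
V_g = (1/(fρ)) |∂P/∂n| = 5.99×10⁻³ / (1.36×10⁻⁴ × 1.13) = 38.9 m/s
Converting: 38.9 m/s × 3.6 = 140 km/h

140 km/h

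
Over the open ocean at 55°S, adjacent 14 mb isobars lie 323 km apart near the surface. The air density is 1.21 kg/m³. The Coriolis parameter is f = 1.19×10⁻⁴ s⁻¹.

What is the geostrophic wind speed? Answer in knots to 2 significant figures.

59 knots

Pressure gradient: |∂P/∂n| = 1400 Pa / 323000 m = 4.33×10⁻³ Pa/m
Geostrophic balance (pressure-gradient force = Coriolis force):
V_g = (1/(fρ)) |∂P/∂n| = 4.33×10⁻³ / (1.19×10⁻⁴ × 1.21) = 30.1 m/s
Converting: 30.1 m/s × 1.944 = 59 knots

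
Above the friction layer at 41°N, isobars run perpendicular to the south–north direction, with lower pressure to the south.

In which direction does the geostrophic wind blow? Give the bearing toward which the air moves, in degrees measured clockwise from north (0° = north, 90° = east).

The pressure-gradient force points toward the south (bearing 180°).
Geostrophic balance: in the Northern Hemisphere the Coriolis force deflects motion to the right, so the geostrophic wind blows 90° to the right of the pressure-gradient force (low pressure on the left).
Rotating 180° by 90° clockwise gives 270° — the wind blows toward the west.

270°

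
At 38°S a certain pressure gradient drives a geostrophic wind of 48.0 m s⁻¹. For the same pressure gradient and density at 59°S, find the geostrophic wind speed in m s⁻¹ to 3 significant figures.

With the same pressure gradient and density, V_g ∝ 1/f ∝ 1/sin φ.
V₂ = V₁ · sin φ₁ / sin φ₂ = 48.0 × sin 38° / sin 59°
V₂ = 48.0 × 0.6157/0.8572 = 34.5 m s⁻¹

34.5 m s⁻¹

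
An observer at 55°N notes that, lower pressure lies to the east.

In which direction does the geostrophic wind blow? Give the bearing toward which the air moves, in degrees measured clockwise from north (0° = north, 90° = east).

The pressure-gradient force points toward the east (bearing 090°).
Geostrophic balance: in the Northern Hemisphere the Coriolis force deflects motion to the right, so the geostrophic wind blows 90° to the right of the pressure-gradient force (low pressure on the left).
Rotating 090° by 90° clockwise gives 180° — the wind blows toward the south.

180°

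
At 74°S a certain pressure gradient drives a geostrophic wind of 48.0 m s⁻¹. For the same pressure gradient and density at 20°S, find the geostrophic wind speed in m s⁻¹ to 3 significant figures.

135 m s⁻¹

With the same pressure gradient and density, V_g ∝ 1/f ∝ 1/sin φ.
V₂ = V₁ · sin φ₁ / sin φ₂ = 48.0 × sin 74° / sin 20°
V₂ = 48.0 × 0.9613/0.3420 = 135 m s⁻¹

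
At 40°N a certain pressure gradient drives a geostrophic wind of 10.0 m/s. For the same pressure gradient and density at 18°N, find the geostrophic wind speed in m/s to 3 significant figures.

With the same pressure gradient and density, V_g ∝ 1/f ∝ 1/sin φ.
V₂ = V₁ · sin φ₁ / sin φ₂ = 10.0 × sin 40° / sin 18°
V₂ = 10.0 × 0.6428/0.3090 = 20.8 m/s

20.8 m/s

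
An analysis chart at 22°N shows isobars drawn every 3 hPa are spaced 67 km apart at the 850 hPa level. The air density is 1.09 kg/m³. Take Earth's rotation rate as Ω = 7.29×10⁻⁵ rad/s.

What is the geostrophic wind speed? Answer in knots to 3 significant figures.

146 knots

Coriolis parameter at 22°N:
f = 2Ω sin φ = 2 × 7.29×10⁻⁵ × sin 22° = 5.46×10⁻⁵ s⁻¹
Pressure gradient: |∂P/∂n| = 300 Pa / 67000 m = 4.48×10⁻³ Pa/m
Geostrophic balance (pressure-gradient force = Coriolis force):
V_g = (1/(fρ)) |∂P/∂n| = 4.48×10⁻³ / (5.46×10⁻⁵ × 1.09) = 75.2 m/s
Converting: 75.2 m/s × 1.944 = 146 knots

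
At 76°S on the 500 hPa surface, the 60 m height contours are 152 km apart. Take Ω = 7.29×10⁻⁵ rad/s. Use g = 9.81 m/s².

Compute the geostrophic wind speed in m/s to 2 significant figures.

27 m/s

Coriolis parameter at 76°S:
f = 2Ω sin φ = 2 × 7.29×10⁻⁵ × sin 76° = 1.41×10⁻⁴ s⁻¹
Height gradient: |∂Z/∂n| = 60 m / 152000 m = 3.95×10⁻⁴
On a pressure surface, geostrophic balance gives V_g = (g/f)|∂Z/∂n|:
V_g = 9.81 × 3.95×10⁻⁴ / 1.41×10⁻⁴ = 27.4 m/s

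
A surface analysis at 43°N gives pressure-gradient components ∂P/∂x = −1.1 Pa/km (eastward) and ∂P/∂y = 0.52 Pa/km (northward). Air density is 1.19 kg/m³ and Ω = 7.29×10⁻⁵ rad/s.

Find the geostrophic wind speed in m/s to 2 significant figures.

Coriolis parameter at 43°N:
f = 2Ω sin φ = 2 × 7.29×10⁻⁵ × sin 43° = 9.94×10⁻⁵ s⁻¹
Component geostrophic relations (x east, y north):
u_g = −(1/(fρ)) ∂P/∂y,  v_g = (1/(fρ)) ∂P/∂x
u_g = −(0.52×10⁻³)/(9.94×10⁻⁵ × 1.19) = −4.39 m/s;  v_g = (−1.1×10⁻³)/(9.94×10⁻⁵ × 1.19) = −9.30 m/s
|V_g| = √(u_g² + v_g²) = 10.3 m/s

10 m/s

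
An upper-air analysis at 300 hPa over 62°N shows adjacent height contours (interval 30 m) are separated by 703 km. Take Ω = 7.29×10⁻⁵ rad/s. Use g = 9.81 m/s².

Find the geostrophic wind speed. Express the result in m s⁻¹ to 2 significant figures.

3.3 m s⁻¹

Coriolis parameter at 62°N:
f = 2Ω sin φ = 2 × 7.29×10⁻⁵ × sin 62° = 1.29×10⁻⁴ s⁻¹
Height gradient: |∂Z/∂n| = 30 m / 703000 m = 4.27×10⁻⁵
On a pressure surface, geostrophic balance gives V_g = (g/f)|∂Z/∂n|:
V_g = 9.81 × 4.27×10⁻⁵ / 1.29×10⁻⁴ = 3.25 m/s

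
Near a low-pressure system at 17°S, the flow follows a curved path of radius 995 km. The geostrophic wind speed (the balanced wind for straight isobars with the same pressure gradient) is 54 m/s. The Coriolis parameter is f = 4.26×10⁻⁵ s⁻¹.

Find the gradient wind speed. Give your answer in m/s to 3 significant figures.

Around a low, centrifugal force acts outward with Coriolis, so pressure-gradient force balances both:
(1/ρ)|∂P/∂n| = fV + V²/R  →  V² + fR·V − fR·V_g = 0
With fR = 4.26×10⁻⁵ × 995×10³ m = 42.4 m/s:
V = [−fR + √((fR)² + 4 fR V_g)]/2 = [−42.4 + √(42.4² + 4×42.4×54)]/2 = 31.1 m/s
Subgeostrophic (V < V_g = 54 m/s), as expected around a low.

31.1 m/s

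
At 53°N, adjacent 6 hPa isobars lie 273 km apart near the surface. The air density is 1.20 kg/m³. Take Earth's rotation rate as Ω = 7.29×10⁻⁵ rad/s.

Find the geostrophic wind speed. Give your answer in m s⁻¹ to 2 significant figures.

Coriolis parameter at 53°N:
f = 2Ω sin φ = 2 × 7.29×10⁻⁵ × sin 53° = 1.16×10⁻⁴ s⁻¹
Pressure gradient: |∂P/∂n| = 600 Pa / 273000 m = 2.20×10⁻³ Pa/m
Geostrophic balance (pressure-gradient force = Coriolis force):
V_g = (1/(fρ)) |∂P/∂n| = 2.20×10⁻³ / (1.16×10⁻⁴ × 1.20) = 15.7 m/s

16 m s⁻¹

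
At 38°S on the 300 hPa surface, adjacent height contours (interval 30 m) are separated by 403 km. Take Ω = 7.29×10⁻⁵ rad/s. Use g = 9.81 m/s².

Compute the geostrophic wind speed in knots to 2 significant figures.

16 knots

Coriolis parameter at 38°S:
f = 2Ω sin φ = 2 × 7.29×10⁻⁵ × sin 38° = 8.98×10⁻⁵ s⁻¹
Height gradient: |∂Z/∂n| = 30 m / 403000 m = 7.44×10⁻⁵
On a pressure surface, geostrophic balance gives V_g = (g/f)|∂Z/∂n|:
V_g = 9.81 × 7.44×10⁻⁵ / 8.98×10⁻⁵ = 8.14 m/s
Converting: 8.14 m/s × 1.944 = 16 knots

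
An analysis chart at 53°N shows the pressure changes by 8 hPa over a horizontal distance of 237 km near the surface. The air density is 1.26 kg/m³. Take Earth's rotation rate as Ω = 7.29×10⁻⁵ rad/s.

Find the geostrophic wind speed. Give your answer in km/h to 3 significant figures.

82.8 km/h

Coriolis parameter at 53°N:
f = 2Ω sin φ = 2 × 7.29×10⁻⁵ × sin 53° = 1.16×10⁻⁴ s⁻¹
Pressure gradient: |∂P/∂n| = 800 Pa / 237000 m = 3.38×10⁻³ Pa/m
Geostrophic balance (pressure-gradient force = Coriolis force):
V_g = (1/(fρ)) |∂P/∂n| = 3.38×10⁻³ / (1.16×10⁻⁴ × 1.26) = 23.0 m/s
Converting: 23.0 m/s × 3.6 = 82.8 km/h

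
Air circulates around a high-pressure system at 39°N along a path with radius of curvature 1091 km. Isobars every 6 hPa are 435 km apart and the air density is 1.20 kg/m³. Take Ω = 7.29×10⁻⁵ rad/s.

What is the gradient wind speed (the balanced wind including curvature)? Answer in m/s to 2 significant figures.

Coriolis parameter at 39°N:
f = 2Ω sin φ = 2 × 7.29×10⁻⁵ × sin 39° = 9.18×10⁻⁵ s⁻¹
Pressure gradient: |∂P/∂n| = 600 Pa / 435000 m = 1.38×10⁻³ Pa/m
Geostrophic speed: V_g = |∂P/∂n|/(fρ) = 1.38×10⁻³/(9.18×10⁻⁵ × 1.20) = 12.5 m/s
Around a high, pressure-gradient force acts outward with centrifugal, so Coriolis balances both:
fV = (1/ρ)|∂P/∂n| + V²/R  →  V² − fR·V + fR·V_g = 0
With fR = 9.18×10⁻⁵ × 1091×10³ m = 100 m/s:
V = [fR − √((fR)² − 4 fR V_g)]/2 = [100 − √(100² − 4×100×12.5)]/2 = 14.7 m/s
Supergeostrophic (V > V_g = 12.5 m/s), as expected around a high.

15 m/s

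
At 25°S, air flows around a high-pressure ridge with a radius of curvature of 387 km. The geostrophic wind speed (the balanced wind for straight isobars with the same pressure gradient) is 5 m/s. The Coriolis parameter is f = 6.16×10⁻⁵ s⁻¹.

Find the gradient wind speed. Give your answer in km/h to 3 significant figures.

Around a high, pressure-gradient force acts outward with centrifugal, so Coriolis balances both:
fV = (1/ρ)|∂P/∂n| + V²/R  →  V² − fR·V + fR·V_g = 0
With fR = 6.16×10⁻⁵ × 387×10³ m = 23.8 m/s:
V = [fR − √((fR)² − 4 fR V_g)]/2 = [23.8 − √(23.8² − 4×23.8×5)]/2 = 7.14 m/s
Supergeostrophic (V > V_g = 5 m/s), as expected around a high.
Converting: 7.14 m/s × 3.6 = 25.7 km/h

25.7 km/h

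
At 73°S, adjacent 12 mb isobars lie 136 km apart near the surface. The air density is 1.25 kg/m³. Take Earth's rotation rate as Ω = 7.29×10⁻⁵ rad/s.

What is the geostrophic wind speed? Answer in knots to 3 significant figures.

98.4 knots

Coriolis parameter at 73°S:
f = 2Ω sin φ = 2 × 7.29×10⁻⁵ × sin 73° = 1.39×10⁻⁴ s⁻¹
Pressure gradient: |∂P/∂n| = 1200 Pa / 136000 m = 8.82×10⁻³ Pa/m
Geostrophic balance (pressure-gradient force = Coriolis force):
V_g = (1/(fρ)) |∂P/∂n| = 8.82×10⁻³ / (1.39×10⁻⁴ × 1.25) = 50.6 m/s
Converting: 50.6 m/s × 1.944 = 98.4 knots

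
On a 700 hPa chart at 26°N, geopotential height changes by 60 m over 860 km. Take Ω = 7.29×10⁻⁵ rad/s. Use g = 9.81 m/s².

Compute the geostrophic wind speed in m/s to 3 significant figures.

Coriolis parameter at 26°N:
f = 2Ω sin φ = 2 × 7.29×10⁻⁵ × sin 26° = 6.39×10⁻⁵ s⁻¹
Height gradient: |∂Z/∂n| = 60 m / 860000 m = 6.98×10⁻⁵
On a pressure surface, geostrophic balance gives V_g = (g/f)|∂Z/∂n|:
V_g = 9.81 × 6.98×10⁻⁵ / 6.39×10⁻⁵ = 10.7 m/s

10.7 m/s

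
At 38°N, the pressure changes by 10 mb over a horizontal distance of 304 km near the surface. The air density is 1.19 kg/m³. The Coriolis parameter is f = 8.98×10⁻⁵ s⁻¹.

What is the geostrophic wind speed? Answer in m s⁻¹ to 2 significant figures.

31 m s⁻¹

Pressure gradient: |∂P/∂n| = 1000 Pa / 304000 m = 3.29×10⁻³ Pa/m
Geostrophic balance (pressure-gradient force = Coriolis force):
V_g = (1/(fρ)) |∂P/∂n| = 3.29×10⁻³ / (8.98×10⁻⁵ × 1.19) = 30.8 m/s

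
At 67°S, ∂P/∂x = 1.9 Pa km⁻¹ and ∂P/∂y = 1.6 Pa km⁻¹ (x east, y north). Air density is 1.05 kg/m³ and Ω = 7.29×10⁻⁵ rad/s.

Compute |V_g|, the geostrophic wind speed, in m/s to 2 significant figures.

Coriolis parameter at 67°S:
f = 2Ω sin φ = 2 × 7.29×10⁻⁵ × sin 67° = 1.34×10⁻⁴ s⁻¹
In the Southern Hemisphere f is negative: f = −1.34×10⁻⁴ s⁻¹.
Component geostrophic relations (x east, y north):
u_g = −(1/(fρ)) ∂P/∂y,  v_g = (1/(fρ)) ∂P/∂x
u_g = −(1.6×10⁻³)/(−1.34×10⁻⁴ × 1.05) = 11.4 m/s;  v_g = (1.9×10⁻³)/(−1.34×10⁻⁴ × 1.05) = −13.5 m/s
|V_g| = √(u_g² + v_g²) = 17.6 m/s

18 m/s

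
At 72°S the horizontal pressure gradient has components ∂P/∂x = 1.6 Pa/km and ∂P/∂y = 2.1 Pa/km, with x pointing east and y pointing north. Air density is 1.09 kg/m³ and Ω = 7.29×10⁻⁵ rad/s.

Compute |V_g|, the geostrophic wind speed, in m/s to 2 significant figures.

17 m/s

Coriolis parameter at 72°S:
f = 2Ω sin φ = 2 × 7.29×10⁻⁵ × sin 72° = 1.39×10⁻⁴ s⁻¹
In the Southern Hemisphere f is negative: f = −1.39×10⁻⁴ s⁻¹.
Component geostrophic relations (x east, y north):
u_g = −(1/(fρ)) ∂P/∂y,  v_g = (1/(fρ)) ∂P/∂x
u_g = −(2.1×10⁻³)/(−1.39×10⁻⁴ × 1.09) = 13.9 m/s;  v_g = (1.6×10⁻³)/(−1.39×10⁻⁴ × 1.09) = −10.6 m/s
|V_g| = √(u_g² + v_g²) = 17.5 m/s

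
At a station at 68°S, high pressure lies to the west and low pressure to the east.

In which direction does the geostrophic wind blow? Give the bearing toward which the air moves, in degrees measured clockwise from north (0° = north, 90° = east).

000°

The pressure-gradient force points toward the east (bearing 090°).
Geostrophic balance: in the Southern Hemisphere the Coriolis force deflects motion to the left, so the geostrophic wind blows 90° to the left of the pressure-gradient force (low pressure on the right).
Rotating 090° by 90° counterclockwise gives 000° — the wind blows toward the north.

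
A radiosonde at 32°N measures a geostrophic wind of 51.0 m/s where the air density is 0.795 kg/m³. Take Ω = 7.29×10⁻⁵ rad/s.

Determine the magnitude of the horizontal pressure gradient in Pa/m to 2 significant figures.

Coriolis parameter at 32°N:
f = 2Ω sin φ = 2 × 7.29×10⁻⁵ × sin 32° = 7.73×10⁻⁵ s⁻¹
Geostrophic balance rearranged: |∂P/∂n| = f ρ V_g
|∂P/∂n| = 7.73×10⁻⁵ × 0.795 × 51.0 = 3.13×10⁻³ Pa/m

3.1×10⁻³ Pa/m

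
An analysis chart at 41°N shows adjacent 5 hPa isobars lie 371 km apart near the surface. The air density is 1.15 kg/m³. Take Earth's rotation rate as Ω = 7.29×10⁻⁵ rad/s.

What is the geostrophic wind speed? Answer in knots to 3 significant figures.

23.8 knots

Coriolis parameter at 41°N:
f = 2Ω sin φ = 2 × 7.29×10⁻⁵ × sin 41° = 9.57×10⁻⁵ s⁻¹
Pressure gradient: |∂P/∂n| = 500 Pa / 371000 m = 1.35×10⁻³ Pa/m
Geostrophic balance (pressure-gradient force = Coriolis force):
V_g = (1/(fρ)) |∂P/∂n| = 1.35×10⁻³ / (9.57×10⁻⁵ × 1.15) = 12.3 m/s
Converting: 12.3 m/s × 1.944 = 23.8 knots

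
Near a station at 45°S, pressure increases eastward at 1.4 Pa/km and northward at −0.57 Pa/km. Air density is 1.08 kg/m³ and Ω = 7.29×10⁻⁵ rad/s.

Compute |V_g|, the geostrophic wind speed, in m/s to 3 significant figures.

Coriolis parameter at 45°S:
f = 2Ω sin φ = 2 × 7.29×10⁻⁵ × sin 45° = 1.03×10⁻⁴ s⁻¹
In the Southern Hemisphere f is negative: f = −1.03×10⁻⁴ s⁻¹.
Component geostrophic relations (x east, y north):
u_g = −(1/(fρ)) ∂P/∂y,  v_g = (1/(fρ)) ∂P/∂x
u_g = −(−0.57×10⁻³)/(−1.03×10⁻⁴ × 1.08) = −5.12 m/s;  v_g = (1.4×10⁻³)/(−1.03×10⁻⁴ × 1.08) = −12.6 m/s
|V_g| = √(u_g² + v_g²) = 13.6 m/s

13.6 m/s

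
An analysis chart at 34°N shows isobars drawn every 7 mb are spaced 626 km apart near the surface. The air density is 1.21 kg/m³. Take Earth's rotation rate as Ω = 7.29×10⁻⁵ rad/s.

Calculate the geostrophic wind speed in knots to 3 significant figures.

Coriolis parameter at 34°N:
f = 2Ω sin φ = 2 × 7.29×10⁻⁵ × sin 34° = 8.15×10⁻⁵ s⁻¹
Pressure gradient: |∂P/∂n| = 700 Pa / 626000 m = 1.12×10⁻³ Pa/m
Geostrophic balance (pressure-gradient force = Coriolis force):
V_g = (1/(fρ)) |∂P/∂n| = 1.12×10⁻³ / (8.15×10⁻⁵ × 1.21) = 11.3 m/s
Converting: 11.3 m/s × 1.944 = 22.0 knots

22.0 knots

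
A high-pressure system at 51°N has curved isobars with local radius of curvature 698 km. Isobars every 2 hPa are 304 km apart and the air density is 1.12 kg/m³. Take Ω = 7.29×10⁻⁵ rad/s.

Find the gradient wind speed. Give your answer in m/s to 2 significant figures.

Coriolis parameter at 51°N:
f = 2Ω sin φ = 2 × 7.29×10⁻⁵ × sin 51° = 1.13×10⁻⁴ s⁻¹
Pressure gradient: |∂P/∂n| = 200 Pa / 304000 m = 6.58×10⁻⁴ Pa/m
Geostrophic speed: V_g = |∂P/∂n|/(fρ) = 6.58×10⁻⁴/(1.13×10⁻⁴ × 1.12) = 5.18 m/s
Around a high, pressure-gradient force acts outward with centrifugal, so Coriolis balances both:
fV = (1/ρ)|∂P/∂n| + V²/R  →  V² − fR·V + fR·V_g = 0
With fR = 1.13×10⁻⁴ × 698×10³ m = 79.1 m/s:
V = [fR − √((fR)² − 4 fR V_g)]/2 = [79.1 − √(79.1² − 4×79.1×5.18)]/2 = 5.58 m/s
Supergeostrophic (V > V_g = 5.18 m/s), as expected around a high.

5.6 m/s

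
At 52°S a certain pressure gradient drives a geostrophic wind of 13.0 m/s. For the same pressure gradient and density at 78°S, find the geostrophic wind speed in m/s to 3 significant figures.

With the same pressure gradient and density, V_g ∝ 1/f ∝ 1/sin φ.
V₂ = V₁ · sin φ₁ / sin φ₂ = 13.0 × sin 52° / sin 78°
V₂ = 13.0 × 0.7880/0.9781 = 10.5 m/s

10.5 m/s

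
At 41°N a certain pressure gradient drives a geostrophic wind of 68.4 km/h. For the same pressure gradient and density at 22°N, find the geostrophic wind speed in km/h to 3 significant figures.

120 km/h

With the same pressure gradient and density, V_g ∝ 1/f ∝ 1/sin φ.
V₂ = V₁ · sin φ₁ / sin φ₂ = 68.4 × sin 41° / sin 22°
V₂ = 68.4 × 0.6561/0.3746 = 120 km/h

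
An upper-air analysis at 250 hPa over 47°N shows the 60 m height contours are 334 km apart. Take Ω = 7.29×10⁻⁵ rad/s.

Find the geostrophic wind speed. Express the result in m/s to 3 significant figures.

16.5 m/s

Coriolis parameter at 47°N:
f = 2Ω sin φ = 2 × 7.29×10⁻⁵ × sin 47° = 1.07×10⁻⁴ s⁻¹
Height gradient: |∂Z/∂n| = 60 m / 334000 m = 1.80×10⁻⁴
On a pressure surface, geostrophic balance gives V_g = (g/f)|∂Z/∂n|:
V_g = 9.81 × 1.80×10⁻⁴ / 1.07×10⁻⁴ = 16.5 m/s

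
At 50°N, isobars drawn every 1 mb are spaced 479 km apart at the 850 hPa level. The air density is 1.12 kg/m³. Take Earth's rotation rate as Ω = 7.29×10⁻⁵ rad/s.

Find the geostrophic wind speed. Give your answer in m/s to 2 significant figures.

Coriolis parameter at 50°N:
f = 2Ω sin φ = 2 × 7.29×10⁻⁵ × sin 50° = 1.12×10⁻⁴ s⁻¹
Pressure gradient: |∂P/∂n| = 100 Pa / 479000 m = 2.09×10⁻⁴ Pa/m
Geostrophic balance (pressure-gradient force = Coriolis force):
V_g = (1/(fρ)) |∂P/∂n| = 2.09×10⁻⁴ / (1.12×10⁻⁴ × 1.12) = 1.67 m/s

1.7 m/s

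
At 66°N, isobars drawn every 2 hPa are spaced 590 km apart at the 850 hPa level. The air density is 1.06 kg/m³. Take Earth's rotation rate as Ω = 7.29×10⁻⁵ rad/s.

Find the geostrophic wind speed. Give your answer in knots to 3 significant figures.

4.67 knots

Coriolis parameter at 66°N:
f = 2Ω sin φ = 2 × 7.29×10⁻⁵ × sin 66° = 1.33×10⁻⁴ s⁻¹
Pressure gradient: |∂P/∂n| = 200 Pa / 590000 m = 3.39×10⁻⁴ Pa/m
Geostrophic balance (pressure-gradient force = Coriolis force):
V_g = (1/(fρ)) |∂P/∂n| = 3.39×10⁻⁴ / (1.33×10⁻⁴ × 1.06) = 2.40 m/s
Converting: 2.40 m/s × 1.944 = 4.67 knots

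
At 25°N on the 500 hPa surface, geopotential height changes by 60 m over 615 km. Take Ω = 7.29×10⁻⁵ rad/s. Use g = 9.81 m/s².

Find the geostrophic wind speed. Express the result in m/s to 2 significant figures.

Coriolis parameter at 25°N:
f = 2Ω sin φ = 2 × 7.29×10⁻⁵ × sin 25° = 6.16×10⁻⁵ s⁻¹
Height gradient: |∂Z/∂n| = 60 m / 615000 m = 9.76×10⁻⁵
On a pressure surface, geostrophic balance gives V_g = (g/f)|∂Z/∂n|:
V_g = 9.81 × 9.76×10⁻⁵ / 6.16×10⁻⁵ = 15.5 m/s

16 m/s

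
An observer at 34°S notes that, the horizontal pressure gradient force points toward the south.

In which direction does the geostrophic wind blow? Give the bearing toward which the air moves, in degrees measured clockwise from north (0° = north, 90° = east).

090°

The pressure-gradient force points toward the south (bearing 180°).
Geostrophic balance: in the Southern Hemisphere the Coriolis force deflects motion to the left, so the geostrophic wind blows 90° to the left of the pressure-gradient force (low pressure on the right).
Rotating 180° by 90° counterclockwise gives 090° — the wind blows toward the east.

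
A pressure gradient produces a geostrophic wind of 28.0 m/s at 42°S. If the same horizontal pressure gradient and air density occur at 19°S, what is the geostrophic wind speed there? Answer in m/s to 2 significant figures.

58 m/s

With the same pressure gradient and density, V_g ∝ 1/f ∝ 1/sin φ.
V₂ = V₁ · sin φ₁ / sin φ₂ = 28.0 × sin 42° / sin 19°
V₂ = 28.0 × 0.6691/0.3256 = 58 m/s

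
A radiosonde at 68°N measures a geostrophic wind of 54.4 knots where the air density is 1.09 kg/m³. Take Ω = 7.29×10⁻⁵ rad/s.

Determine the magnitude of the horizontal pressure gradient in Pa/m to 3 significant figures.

Coriolis parameter at 68°N:
f = 2Ω sin φ = 2 × 7.29×10⁻⁵ × sin 68° = 1.35×10⁻⁴ s⁻¹
Wind speed in SI: 54.4 knots = 28.0 m/s
Geostrophic balance rearranged: |∂P/∂n| = f ρ V_g
|∂P/∂n| = 1.35×10⁻⁴ × 1.09 × 28.0 = 4.12×10⁻³ Pa/m

4.12×10⁻³ Pa/m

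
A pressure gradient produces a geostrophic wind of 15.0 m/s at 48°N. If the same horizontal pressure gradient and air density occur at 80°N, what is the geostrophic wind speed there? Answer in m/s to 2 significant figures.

11 m/s

With the same pressure gradient and density, V_g ∝ 1/f ∝ 1/sin φ.
V₂ = V₁ · sin φ₁ / sin φ₂ = 15.0 × sin 48° / sin 80°
V₂ = 15.0 × 0.7431/0.9848 = 11 m/s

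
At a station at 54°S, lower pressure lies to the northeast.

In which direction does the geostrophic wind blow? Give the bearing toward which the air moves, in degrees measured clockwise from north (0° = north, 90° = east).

The pressure-gradient force points toward the northeast (bearing 045°).
Geostrophic balance: in the Southern Hemisphere the Coriolis force deflects motion to the left, so the geostrophic wind blows 90° to the left of the pressure-gradient force (low pressure on the right).
Rotating 045° by 90° counterclockwise gives 315° — the wind blows toward the northwest.

315°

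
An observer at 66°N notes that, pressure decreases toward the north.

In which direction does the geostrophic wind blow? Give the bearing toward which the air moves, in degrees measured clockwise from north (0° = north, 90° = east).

The pressure-gradient force points toward the north (bearing 000°).
Geostrophic balance: in the Northern Hemisphere the Coriolis force deflects motion to the right, so the geostrophic wind blows 90° to the right of the pressure-gradient force (low pressure on the left).
Rotating 000° by 90° clockwise gives 090° — the wind blows toward the east.

090°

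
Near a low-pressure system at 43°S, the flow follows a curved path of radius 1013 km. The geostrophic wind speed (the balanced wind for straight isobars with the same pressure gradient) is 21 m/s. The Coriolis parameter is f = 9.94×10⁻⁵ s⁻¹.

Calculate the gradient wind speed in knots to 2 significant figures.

35 knots

Around a low, centrifugal force acts outward with Coriolis, so pressure-gradient force balances both:
(1/ρ)|∂P/∂n| = fV + V²/R  →  V² + fR·V − fR·V_g = 0
With fR = 9.94×10⁻⁵ × 1013×10³ m = 101 m/s:
V = [−fR + √((fR)² + 4 fR V_g)]/2 = [−101 + √(101² + 4×101×21)]/2 = 17.8 m/s
Subgeostrophic (V < V_g = 21 m/s), as expected around a low.
Converting: 17.8 m/s × 1.944 = 35 knots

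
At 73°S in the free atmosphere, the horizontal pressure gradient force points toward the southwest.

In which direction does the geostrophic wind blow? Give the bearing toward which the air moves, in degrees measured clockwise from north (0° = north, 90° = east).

135°

The pressure-gradient force points toward the southwest (bearing 225°).
Geostrophic balance: in the Southern Hemisphere the Coriolis force deflects motion to the left, so the geostrophic wind blows 90° to the left of the pressure-gradient force (low pressure on the right).
Rotating 225° by 90° counterclockwise gives 135° — the wind blows toward the southeast.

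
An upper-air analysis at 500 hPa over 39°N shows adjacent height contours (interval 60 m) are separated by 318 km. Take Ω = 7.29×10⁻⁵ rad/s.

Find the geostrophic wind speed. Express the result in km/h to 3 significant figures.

72.6 km/h

Coriolis parameter at 39°N:
f = 2Ω sin φ = 2 × 7.29×10⁻⁵ × sin 39° = 9.18×10⁻⁵ s⁻¹
Height gradient: |∂Z/∂n| = 60 m / 318000 m = 1.89×10⁻⁴
On a pressure surface, geostrophic balance gives V_g = (g/f)|∂Z/∂n|:
V_g = 9.81 × 1.89×10⁻⁴ / 9.18×10⁻⁵ = 20.2 m/s
Converting: 20.2 m/s × 3.6 = 72.6 km/h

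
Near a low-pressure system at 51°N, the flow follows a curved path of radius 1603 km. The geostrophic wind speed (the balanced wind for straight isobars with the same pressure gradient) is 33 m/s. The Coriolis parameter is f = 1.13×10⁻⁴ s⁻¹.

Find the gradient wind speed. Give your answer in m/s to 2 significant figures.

Around a low, centrifugal force acts outward with Coriolis, so pressure-gradient force balances both:
(1/ρ)|∂P/∂n| = fV + V²/R  →  V² + fR·V − fR·V_g = 0
With fR = 1.13×10⁻⁴ × 1603×10³ m = 181 m/s:
V = [−fR + √((fR)² + 4 fR V_g)]/2 = [−181 + √(181² + 4×181×33)]/2 = 28.5 m/s
Subgeostrophic (V < V_g = 33 m/s), as expected around a low.

29 m/s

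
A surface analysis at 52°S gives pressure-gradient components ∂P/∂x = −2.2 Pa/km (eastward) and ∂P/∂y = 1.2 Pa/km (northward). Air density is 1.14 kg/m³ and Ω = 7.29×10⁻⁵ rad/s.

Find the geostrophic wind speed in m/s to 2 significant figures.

19 m/s

Coriolis parameter at 52°S:
f = 2Ω sin φ = 2 × 7.29×10⁻⁵ × sin 52° = 1.15×10⁻⁴ s⁻¹
In the Southern Hemisphere f is negative: f = −1.15×10⁻⁴ s⁻¹.
Component geostrophic relations (x east, y north):
u_g = −(1/(fρ)) ∂P/∂y,  v_g = (1/(fρ)) ∂P/∂x
u_g = −(1.2×10⁻³)/(−1.15×10⁻⁴ × 1.14) = 9.16 m/s;  v_g = (−2.2×10⁻³)/(−1.15×10⁻⁴ × 1.14) = 16.8 m/s
|V_g| = √(u_g² + v_g²) = 19.1 m/s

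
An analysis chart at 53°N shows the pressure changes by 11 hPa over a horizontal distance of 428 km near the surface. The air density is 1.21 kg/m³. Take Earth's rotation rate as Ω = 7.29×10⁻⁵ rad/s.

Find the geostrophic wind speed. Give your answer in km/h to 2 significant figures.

Coriolis parameter at 53°N:
f = 2Ω sin φ = 2 × 7.29×10⁻⁵ × sin 53° = 1.16×10⁻⁴ s⁻¹
Pressure gradient: |∂P/∂n| = 1100 Pa / 428000 m = 2.57×10⁻³ Pa/m
Geostrophic balance (pressure-gradient force = Coriolis force):
V_g = (1/(fρ)) |∂P/∂n| = 2.57×10⁻³ / (1.16×10⁻⁴ × 1.21) = 18.2 m/s
Converting: 18.2 m/s × 3.6 = 66 km/h

66 km/h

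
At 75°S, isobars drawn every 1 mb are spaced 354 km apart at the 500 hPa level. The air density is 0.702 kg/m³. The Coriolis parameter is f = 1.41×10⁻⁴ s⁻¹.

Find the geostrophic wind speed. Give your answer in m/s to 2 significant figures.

Pressure gradient: |∂P/∂n| = 100 Pa / 354000 m = 2.82×10⁻⁴ Pa/m
Geostrophic balance (pressure-gradient force = Coriolis force):
V_g = (1/(fρ)) |∂P/∂n| = 2.82×10⁻⁴ / (1.41×10⁻⁴ × 0.702) = 2.85 m/s

2.9 m/s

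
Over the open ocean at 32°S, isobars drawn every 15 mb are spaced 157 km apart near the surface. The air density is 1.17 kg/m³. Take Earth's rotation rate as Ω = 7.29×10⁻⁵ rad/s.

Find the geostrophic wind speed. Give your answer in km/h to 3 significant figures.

Coriolis parameter at 32°S:
f = 2Ω sin φ = 2 × 7.29×10⁻⁵ × sin 32° = 7.73×10⁻⁵ s⁻¹
Pressure gradient: |∂P/∂n| = 1500 Pa / 157000 m = 9.55×10⁻³ Pa/m
Geostrophic balance (pressure-gradient force = Coriolis force):
V_g = (1/(fρ)) |∂P/∂n| = 9.55×10⁻³ / (7.73×10⁻⁵ × 1.17) = 106 m/s
Converting: 106 m/s × 3.6 = 380 km/h

380 km/h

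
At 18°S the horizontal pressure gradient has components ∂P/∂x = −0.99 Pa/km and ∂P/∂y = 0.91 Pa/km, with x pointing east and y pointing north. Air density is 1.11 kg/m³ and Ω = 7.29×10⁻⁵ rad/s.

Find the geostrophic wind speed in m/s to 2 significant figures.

27 m/s

Coriolis parameter at 18°S:
f = 2Ω sin φ = 2 × 7.29×10⁻⁵ × sin 18° = 4.51×10⁻⁵ s⁻¹
In the Southern Hemisphere f is negative: f = −4.51×10⁻⁵ s⁻¹.
Component geostrophic relations (x east, y north):
u_g = −(1/(fρ)) ∂P/∂y,  v_g = (1/(fρ)) ∂P/∂x
u_g = −(0.91×10⁻³)/(−4.51×10⁻⁵ × 1.11) = 18.2 m/s;  v_g = (−0.99×10⁻³)/(−4.51×10⁻⁵ × 1.11) = 19.8 m/s
|V_g| = √(u_g² + v_g²) = 26.9 m/s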